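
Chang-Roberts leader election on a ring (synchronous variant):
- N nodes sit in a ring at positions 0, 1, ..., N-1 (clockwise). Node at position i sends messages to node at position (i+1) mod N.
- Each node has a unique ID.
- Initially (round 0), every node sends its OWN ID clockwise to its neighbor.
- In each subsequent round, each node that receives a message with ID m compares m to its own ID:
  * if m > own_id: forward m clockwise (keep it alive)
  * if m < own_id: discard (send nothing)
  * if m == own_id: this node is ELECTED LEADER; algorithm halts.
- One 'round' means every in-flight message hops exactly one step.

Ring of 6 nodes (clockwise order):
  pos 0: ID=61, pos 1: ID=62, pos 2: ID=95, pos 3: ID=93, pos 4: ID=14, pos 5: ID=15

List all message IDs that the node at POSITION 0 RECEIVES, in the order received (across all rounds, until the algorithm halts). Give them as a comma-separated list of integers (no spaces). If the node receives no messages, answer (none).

Answer: 15,93,95

Derivation:
Round 1: pos1(id62) recv 61: drop; pos2(id95) recv 62: drop; pos3(id93) recv 95: fwd; pos4(id14) recv 93: fwd; pos5(id15) recv 14: drop; pos0(id61) recv 15: drop
Round 2: pos4(id14) recv 95: fwd; pos5(id15) recv 93: fwd
Round 3: pos5(id15) recv 95: fwd; pos0(id61) recv 93: fwd
Round 4: pos0(id61) recv 95: fwd; pos1(id62) recv 93: fwd
Round 5: pos1(id62) recv 95: fwd; pos2(id95) recv 93: drop
Round 6: pos2(id95) recv 95: ELECTED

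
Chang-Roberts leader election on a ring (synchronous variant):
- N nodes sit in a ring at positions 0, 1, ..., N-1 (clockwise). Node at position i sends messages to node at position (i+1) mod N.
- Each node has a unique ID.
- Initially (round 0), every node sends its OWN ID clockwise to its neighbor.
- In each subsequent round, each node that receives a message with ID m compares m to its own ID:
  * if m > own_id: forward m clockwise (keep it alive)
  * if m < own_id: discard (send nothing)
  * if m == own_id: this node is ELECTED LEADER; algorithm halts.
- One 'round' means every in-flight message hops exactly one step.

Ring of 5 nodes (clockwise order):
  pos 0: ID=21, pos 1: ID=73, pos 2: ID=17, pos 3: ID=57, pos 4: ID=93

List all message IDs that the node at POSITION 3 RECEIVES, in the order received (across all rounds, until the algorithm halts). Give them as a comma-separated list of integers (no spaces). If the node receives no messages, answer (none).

Round 1: pos1(id73) recv 21: drop; pos2(id17) recv 73: fwd; pos3(id57) recv 17: drop; pos4(id93) recv 57: drop; pos0(id21) recv 93: fwd
Round 2: pos3(id57) recv 73: fwd; pos1(id73) recv 93: fwd
Round 3: pos4(id93) recv 73: drop; pos2(id17) recv 93: fwd
Round 4: pos3(id57) recv 93: fwd
Round 5: pos4(id93) recv 93: ELECTED

Answer: 17,73,93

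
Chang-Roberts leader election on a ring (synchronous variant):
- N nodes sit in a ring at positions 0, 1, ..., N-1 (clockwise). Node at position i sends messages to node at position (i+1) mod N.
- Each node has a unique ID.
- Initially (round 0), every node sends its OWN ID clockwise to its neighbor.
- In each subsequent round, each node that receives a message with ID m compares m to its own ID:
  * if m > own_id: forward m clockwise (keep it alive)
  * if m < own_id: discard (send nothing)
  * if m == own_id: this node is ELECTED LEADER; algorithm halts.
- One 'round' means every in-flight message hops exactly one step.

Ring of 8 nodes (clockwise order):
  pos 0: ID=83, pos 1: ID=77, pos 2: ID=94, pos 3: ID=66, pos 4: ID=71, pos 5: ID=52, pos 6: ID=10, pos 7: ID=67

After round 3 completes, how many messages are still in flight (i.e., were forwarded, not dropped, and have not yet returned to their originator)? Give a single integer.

Answer: 2

Derivation:
Round 1: pos1(id77) recv 83: fwd; pos2(id94) recv 77: drop; pos3(id66) recv 94: fwd; pos4(id71) recv 66: drop; pos5(id52) recv 71: fwd; pos6(id10) recv 52: fwd; pos7(id67) recv 10: drop; pos0(id83) recv 67: drop
Round 2: pos2(id94) recv 83: drop; pos4(id71) recv 94: fwd; pos6(id10) recv 71: fwd; pos7(id67) recv 52: drop
Round 3: pos5(id52) recv 94: fwd; pos7(id67) recv 71: fwd
After round 3: 2 messages still in flight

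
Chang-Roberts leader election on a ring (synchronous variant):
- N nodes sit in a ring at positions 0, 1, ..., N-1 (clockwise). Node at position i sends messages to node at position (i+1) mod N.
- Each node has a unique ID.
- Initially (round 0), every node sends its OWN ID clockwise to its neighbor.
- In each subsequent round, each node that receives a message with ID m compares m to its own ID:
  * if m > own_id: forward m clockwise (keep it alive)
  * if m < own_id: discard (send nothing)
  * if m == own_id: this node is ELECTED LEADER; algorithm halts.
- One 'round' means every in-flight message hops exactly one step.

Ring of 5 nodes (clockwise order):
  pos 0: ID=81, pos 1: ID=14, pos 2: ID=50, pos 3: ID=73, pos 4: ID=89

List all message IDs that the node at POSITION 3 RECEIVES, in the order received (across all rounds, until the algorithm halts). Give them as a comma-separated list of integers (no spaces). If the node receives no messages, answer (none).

Round 1: pos1(id14) recv 81: fwd; pos2(id50) recv 14: drop; pos3(id73) recv 50: drop; pos4(id89) recv 73: drop; pos0(id81) recv 89: fwd
Round 2: pos2(id50) recv 81: fwd; pos1(id14) recv 89: fwd
Round 3: pos3(id73) recv 81: fwd; pos2(id50) recv 89: fwd
Round 4: pos4(id89) recv 81: drop; pos3(id73) recv 89: fwd
Round 5: pos4(id89) recv 89: ELECTED

Answer: 50,81,89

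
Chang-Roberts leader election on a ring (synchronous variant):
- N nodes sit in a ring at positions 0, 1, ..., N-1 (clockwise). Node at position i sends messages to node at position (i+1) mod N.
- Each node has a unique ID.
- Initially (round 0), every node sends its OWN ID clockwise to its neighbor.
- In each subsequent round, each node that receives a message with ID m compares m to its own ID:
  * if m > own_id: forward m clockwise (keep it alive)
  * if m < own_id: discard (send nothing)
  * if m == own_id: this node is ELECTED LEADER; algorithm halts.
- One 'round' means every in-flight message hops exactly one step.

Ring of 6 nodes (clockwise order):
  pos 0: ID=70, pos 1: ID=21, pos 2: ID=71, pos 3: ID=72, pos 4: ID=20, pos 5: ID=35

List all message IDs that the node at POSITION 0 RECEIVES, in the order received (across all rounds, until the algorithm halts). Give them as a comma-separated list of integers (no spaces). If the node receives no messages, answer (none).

Round 1: pos1(id21) recv 70: fwd; pos2(id71) recv 21: drop; pos3(id72) recv 71: drop; pos4(id20) recv 72: fwd; pos5(id35) recv 20: drop; pos0(id70) recv 35: drop
Round 2: pos2(id71) recv 70: drop; pos5(id35) recv 72: fwd
Round 3: pos0(id70) recv 72: fwd
Round 4: pos1(id21) recv 72: fwd
Round 5: pos2(id71) recv 72: fwd
Round 6: pos3(id72) recv 72: ELECTED

Answer: 35,72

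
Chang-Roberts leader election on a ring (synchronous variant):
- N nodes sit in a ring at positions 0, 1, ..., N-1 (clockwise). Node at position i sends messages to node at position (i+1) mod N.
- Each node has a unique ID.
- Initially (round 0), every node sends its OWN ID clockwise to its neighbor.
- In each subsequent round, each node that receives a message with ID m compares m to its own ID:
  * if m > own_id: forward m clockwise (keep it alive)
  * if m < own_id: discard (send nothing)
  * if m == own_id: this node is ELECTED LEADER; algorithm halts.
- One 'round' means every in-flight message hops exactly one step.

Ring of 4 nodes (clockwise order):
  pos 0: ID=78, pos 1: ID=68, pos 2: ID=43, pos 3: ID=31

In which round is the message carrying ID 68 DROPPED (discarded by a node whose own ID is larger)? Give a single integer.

Answer: 3

Derivation:
Round 1: pos1(id68) recv 78: fwd; pos2(id43) recv 68: fwd; pos3(id31) recv 43: fwd; pos0(id78) recv 31: drop
Round 2: pos2(id43) recv 78: fwd; pos3(id31) recv 68: fwd; pos0(id78) recv 43: drop
Round 3: pos3(id31) recv 78: fwd; pos0(id78) recv 68: drop
Round 4: pos0(id78) recv 78: ELECTED
Message ID 68 originates at pos 1; dropped at pos 0 in round 3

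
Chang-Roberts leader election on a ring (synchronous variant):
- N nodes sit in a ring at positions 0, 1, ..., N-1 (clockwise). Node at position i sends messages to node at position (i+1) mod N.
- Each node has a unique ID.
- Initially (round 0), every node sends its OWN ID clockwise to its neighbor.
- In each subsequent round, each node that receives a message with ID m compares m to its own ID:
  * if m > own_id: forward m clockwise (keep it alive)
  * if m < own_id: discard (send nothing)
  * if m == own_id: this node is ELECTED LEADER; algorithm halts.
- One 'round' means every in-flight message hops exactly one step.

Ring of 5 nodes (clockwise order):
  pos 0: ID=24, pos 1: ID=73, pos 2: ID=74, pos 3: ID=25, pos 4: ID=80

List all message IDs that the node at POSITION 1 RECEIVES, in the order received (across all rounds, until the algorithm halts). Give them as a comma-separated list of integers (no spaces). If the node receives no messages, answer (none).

Answer: 24,80

Derivation:
Round 1: pos1(id73) recv 24: drop; pos2(id74) recv 73: drop; pos3(id25) recv 74: fwd; pos4(id80) recv 25: drop; pos0(id24) recv 80: fwd
Round 2: pos4(id80) recv 74: drop; pos1(id73) recv 80: fwd
Round 3: pos2(id74) recv 80: fwd
Round 4: pos3(id25) recv 80: fwd
Round 5: pos4(id80) recv 80: ELECTED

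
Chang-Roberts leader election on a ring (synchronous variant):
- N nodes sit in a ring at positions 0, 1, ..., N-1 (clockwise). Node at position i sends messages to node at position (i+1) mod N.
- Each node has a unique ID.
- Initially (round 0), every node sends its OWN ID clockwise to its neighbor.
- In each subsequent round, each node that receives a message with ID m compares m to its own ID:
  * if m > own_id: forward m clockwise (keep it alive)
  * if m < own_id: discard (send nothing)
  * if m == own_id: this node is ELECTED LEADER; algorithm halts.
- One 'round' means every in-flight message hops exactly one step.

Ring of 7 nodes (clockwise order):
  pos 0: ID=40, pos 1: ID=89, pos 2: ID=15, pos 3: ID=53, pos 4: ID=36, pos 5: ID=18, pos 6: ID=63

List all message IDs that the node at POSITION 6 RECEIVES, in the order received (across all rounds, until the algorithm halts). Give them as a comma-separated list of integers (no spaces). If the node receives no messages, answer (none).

Round 1: pos1(id89) recv 40: drop; pos2(id15) recv 89: fwd; pos3(id53) recv 15: drop; pos4(id36) recv 53: fwd; pos5(id18) recv 36: fwd; pos6(id63) recv 18: drop; pos0(id40) recv 63: fwd
Round 2: pos3(id53) recv 89: fwd; pos5(id18) recv 53: fwd; pos6(id63) recv 36: drop; pos1(id89) recv 63: drop
Round 3: pos4(id36) recv 89: fwd; pos6(id63) recv 53: drop
Round 4: pos5(id18) recv 89: fwd
Round 5: pos6(id63) recv 89: fwd
Round 6: pos0(id40) recv 89: fwd
Round 7: pos1(id89) recv 89: ELECTED

Answer: 18,36,53,89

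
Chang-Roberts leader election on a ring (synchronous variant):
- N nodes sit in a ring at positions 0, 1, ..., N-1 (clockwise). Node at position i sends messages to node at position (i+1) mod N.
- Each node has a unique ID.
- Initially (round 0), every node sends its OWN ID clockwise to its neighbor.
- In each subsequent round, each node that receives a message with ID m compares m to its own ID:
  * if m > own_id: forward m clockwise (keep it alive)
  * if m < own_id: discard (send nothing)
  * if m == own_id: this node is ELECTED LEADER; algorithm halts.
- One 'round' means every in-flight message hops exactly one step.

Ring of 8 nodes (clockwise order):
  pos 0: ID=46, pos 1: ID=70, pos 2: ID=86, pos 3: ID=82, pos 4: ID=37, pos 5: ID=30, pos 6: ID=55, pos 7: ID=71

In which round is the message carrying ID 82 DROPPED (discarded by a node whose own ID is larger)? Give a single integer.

Answer: 7

Derivation:
Round 1: pos1(id70) recv 46: drop; pos2(id86) recv 70: drop; pos3(id82) recv 86: fwd; pos4(id37) recv 82: fwd; pos5(id30) recv 37: fwd; pos6(id55) recv 30: drop; pos7(id71) recv 55: drop; pos0(id46) recv 71: fwd
Round 2: pos4(id37) recv 86: fwd; pos5(id30) recv 82: fwd; pos6(id55) recv 37: drop; pos1(id70) recv 71: fwd
Round 3: pos5(id30) recv 86: fwd; pos6(id55) recv 82: fwd; pos2(id86) recv 71: drop
Round 4: pos6(id55) recv 86: fwd; pos7(id71) recv 82: fwd
Round 5: pos7(id71) recv 86: fwd; pos0(id46) recv 82: fwd
Round 6: pos0(id46) recv 86: fwd; pos1(id70) recv 82: fwd
Round 7: pos1(id70) recv 86: fwd; pos2(id86) recv 82: drop
Round 8: pos2(id86) recv 86: ELECTED
Message ID 82 originates at pos 3; dropped at pos 2 in round 7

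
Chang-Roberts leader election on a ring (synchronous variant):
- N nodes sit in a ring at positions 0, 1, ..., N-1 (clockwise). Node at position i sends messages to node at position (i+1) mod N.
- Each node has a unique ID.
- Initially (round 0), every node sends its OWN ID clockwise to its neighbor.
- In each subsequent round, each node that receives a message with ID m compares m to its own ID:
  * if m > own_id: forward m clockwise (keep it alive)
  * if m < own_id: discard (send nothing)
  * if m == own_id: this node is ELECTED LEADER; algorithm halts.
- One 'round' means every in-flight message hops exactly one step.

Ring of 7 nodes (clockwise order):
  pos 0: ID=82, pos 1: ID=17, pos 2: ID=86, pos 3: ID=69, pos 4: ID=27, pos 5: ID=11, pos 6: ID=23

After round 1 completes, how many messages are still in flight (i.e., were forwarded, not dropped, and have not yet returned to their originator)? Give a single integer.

Round 1: pos1(id17) recv 82: fwd; pos2(id86) recv 17: drop; pos3(id69) recv 86: fwd; pos4(id27) recv 69: fwd; pos5(id11) recv 27: fwd; pos6(id23) recv 11: drop; pos0(id82) recv 23: drop
After round 1: 4 messages still in flight

Answer: 4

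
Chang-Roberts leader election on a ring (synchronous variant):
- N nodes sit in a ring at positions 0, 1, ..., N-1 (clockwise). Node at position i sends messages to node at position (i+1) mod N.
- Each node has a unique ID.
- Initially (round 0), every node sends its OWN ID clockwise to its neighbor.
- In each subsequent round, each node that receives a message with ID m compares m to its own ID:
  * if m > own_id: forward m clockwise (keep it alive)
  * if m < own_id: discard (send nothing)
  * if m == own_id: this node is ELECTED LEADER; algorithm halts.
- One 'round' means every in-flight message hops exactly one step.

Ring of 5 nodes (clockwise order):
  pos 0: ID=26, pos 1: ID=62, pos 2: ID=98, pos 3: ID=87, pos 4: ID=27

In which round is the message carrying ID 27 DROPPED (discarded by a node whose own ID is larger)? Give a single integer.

Round 1: pos1(id62) recv 26: drop; pos2(id98) recv 62: drop; pos3(id87) recv 98: fwd; pos4(id27) recv 87: fwd; pos0(id26) recv 27: fwd
Round 2: pos4(id27) recv 98: fwd; pos0(id26) recv 87: fwd; pos1(id62) recv 27: drop
Round 3: pos0(id26) recv 98: fwd; pos1(id62) recv 87: fwd
Round 4: pos1(id62) recv 98: fwd; pos2(id98) recv 87: drop
Round 5: pos2(id98) recv 98: ELECTED
Message ID 27 originates at pos 4; dropped at pos 1 in round 2

Answer: 2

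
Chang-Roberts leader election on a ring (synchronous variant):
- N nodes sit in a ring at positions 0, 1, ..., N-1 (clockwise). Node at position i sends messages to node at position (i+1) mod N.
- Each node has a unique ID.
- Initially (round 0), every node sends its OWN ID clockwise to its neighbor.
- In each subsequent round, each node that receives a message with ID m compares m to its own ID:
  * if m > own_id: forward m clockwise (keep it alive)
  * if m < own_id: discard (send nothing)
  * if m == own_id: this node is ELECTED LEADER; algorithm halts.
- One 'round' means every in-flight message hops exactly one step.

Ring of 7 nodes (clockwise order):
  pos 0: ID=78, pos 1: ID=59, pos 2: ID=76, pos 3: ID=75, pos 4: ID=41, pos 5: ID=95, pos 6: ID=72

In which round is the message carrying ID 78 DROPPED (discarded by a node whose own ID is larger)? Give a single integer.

Round 1: pos1(id59) recv 78: fwd; pos2(id76) recv 59: drop; pos3(id75) recv 76: fwd; pos4(id41) recv 75: fwd; pos5(id95) recv 41: drop; pos6(id72) recv 95: fwd; pos0(id78) recv 72: drop
Round 2: pos2(id76) recv 78: fwd; pos4(id41) recv 76: fwd; pos5(id95) recv 75: drop; pos0(id78) recv 95: fwd
Round 3: pos3(id75) recv 78: fwd; pos5(id95) recv 76: drop; pos1(id59) recv 95: fwd
Round 4: pos4(id41) recv 78: fwd; pos2(id76) recv 95: fwd
Round 5: pos5(id95) recv 78: drop; pos3(id75) recv 95: fwd
Round 6: pos4(id41) recv 95: fwd
Round 7: pos5(id95) recv 95: ELECTED
Message ID 78 originates at pos 0; dropped at pos 5 in round 5

Answer: 5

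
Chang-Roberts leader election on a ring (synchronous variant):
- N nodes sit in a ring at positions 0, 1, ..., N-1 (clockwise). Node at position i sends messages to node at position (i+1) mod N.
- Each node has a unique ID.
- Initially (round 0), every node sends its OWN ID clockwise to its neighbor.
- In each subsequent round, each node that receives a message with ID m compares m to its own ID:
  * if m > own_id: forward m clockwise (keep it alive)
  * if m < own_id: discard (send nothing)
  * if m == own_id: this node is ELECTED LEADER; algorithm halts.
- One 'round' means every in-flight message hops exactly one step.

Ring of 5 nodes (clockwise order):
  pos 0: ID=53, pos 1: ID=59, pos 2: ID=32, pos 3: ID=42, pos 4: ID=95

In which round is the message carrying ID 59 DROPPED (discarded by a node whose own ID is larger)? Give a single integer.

Answer: 3

Derivation:
Round 1: pos1(id59) recv 53: drop; pos2(id32) recv 59: fwd; pos3(id42) recv 32: drop; pos4(id95) recv 42: drop; pos0(id53) recv 95: fwd
Round 2: pos3(id42) recv 59: fwd; pos1(id59) recv 95: fwd
Round 3: pos4(id95) recv 59: drop; pos2(id32) recv 95: fwd
Round 4: pos3(id42) recv 95: fwd
Round 5: pos4(id95) recv 95: ELECTED
Message ID 59 originates at pos 1; dropped at pos 4 in round 3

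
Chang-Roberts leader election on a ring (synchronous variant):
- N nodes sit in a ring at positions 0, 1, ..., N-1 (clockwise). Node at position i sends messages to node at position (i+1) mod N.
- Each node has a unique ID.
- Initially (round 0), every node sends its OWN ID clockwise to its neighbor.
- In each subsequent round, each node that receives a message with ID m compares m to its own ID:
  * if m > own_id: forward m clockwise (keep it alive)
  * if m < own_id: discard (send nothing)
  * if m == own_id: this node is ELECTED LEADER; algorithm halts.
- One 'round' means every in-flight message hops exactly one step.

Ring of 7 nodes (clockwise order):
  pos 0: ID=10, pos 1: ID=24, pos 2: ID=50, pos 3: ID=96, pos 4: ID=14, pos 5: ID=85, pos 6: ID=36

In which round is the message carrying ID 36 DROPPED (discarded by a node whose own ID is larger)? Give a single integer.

Round 1: pos1(id24) recv 10: drop; pos2(id50) recv 24: drop; pos3(id96) recv 50: drop; pos4(id14) recv 96: fwd; pos5(id85) recv 14: drop; pos6(id36) recv 85: fwd; pos0(id10) recv 36: fwd
Round 2: pos5(id85) recv 96: fwd; pos0(id10) recv 85: fwd; pos1(id24) recv 36: fwd
Round 3: pos6(id36) recv 96: fwd; pos1(id24) recv 85: fwd; pos2(id50) recv 36: drop
Round 4: pos0(id10) recv 96: fwd; pos2(id50) recv 85: fwd
Round 5: pos1(id24) recv 96: fwd; pos3(id96) recv 85: drop
Round 6: pos2(id50) recv 96: fwd
Round 7: pos3(id96) recv 96: ELECTED
Message ID 36 originates at pos 6; dropped at pos 2 in round 3

Answer: 3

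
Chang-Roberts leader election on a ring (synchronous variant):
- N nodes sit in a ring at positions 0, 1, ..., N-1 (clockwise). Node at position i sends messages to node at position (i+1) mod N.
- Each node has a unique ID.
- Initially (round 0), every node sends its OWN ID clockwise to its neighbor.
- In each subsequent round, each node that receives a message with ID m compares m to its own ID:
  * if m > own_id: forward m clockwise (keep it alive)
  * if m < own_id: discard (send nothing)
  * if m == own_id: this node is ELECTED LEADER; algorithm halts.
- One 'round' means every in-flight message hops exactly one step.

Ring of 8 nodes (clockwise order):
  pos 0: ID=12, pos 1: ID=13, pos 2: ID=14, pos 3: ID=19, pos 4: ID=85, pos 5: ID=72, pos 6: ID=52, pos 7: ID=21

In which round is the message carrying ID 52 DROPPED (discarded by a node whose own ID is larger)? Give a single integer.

Answer: 6

Derivation:
Round 1: pos1(id13) recv 12: drop; pos2(id14) recv 13: drop; pos3(id19) recv 14: drop; pos4(id85) recv 19: drop; pos5(id72) recv 85: fwd; pos6(id52) recv 72: fwd; pos7(id21) recv 52: fwd; pos0(id12) recv 21: fwd
Round 2: pos6(id52) recv 85: fwd; pos7(id21) recv 72: fwd; pos0(id12) recv 52: fwd; pos1(id13) recv 21: fwd
Round 3: pos7(id21) recv 85: fwd; pos0(id12) recv 72: fwd; pos1(id13) recv 52: fwd; pos2(id14) recv 21: fwd
Round 4: pos0(id12) recv 85: fwd; pos1(id13) recv 72: fwd; pos2(id14) recv 52: fwd; pos3(id19) recv 21: fwd
Round 5: pos1(id13) recv 85: fwd; pos2(id14) recv 72: fwd; pos3(id19) recv 52: fwd; pos4(id85) recv 21: drop
Round 6: pos2(id14) recv 85: fwd; pos3(id19) recv 72: fwd; pos4(id85) recv 52: drop
Round 7: pos3(id19) recv 85: fwd; pos4(id85) recv 72: drop
Round 8: pos4(id85) recv 85: ELECTED
Message ID 52 originates at pos 6; dropped at pos 4 in round 6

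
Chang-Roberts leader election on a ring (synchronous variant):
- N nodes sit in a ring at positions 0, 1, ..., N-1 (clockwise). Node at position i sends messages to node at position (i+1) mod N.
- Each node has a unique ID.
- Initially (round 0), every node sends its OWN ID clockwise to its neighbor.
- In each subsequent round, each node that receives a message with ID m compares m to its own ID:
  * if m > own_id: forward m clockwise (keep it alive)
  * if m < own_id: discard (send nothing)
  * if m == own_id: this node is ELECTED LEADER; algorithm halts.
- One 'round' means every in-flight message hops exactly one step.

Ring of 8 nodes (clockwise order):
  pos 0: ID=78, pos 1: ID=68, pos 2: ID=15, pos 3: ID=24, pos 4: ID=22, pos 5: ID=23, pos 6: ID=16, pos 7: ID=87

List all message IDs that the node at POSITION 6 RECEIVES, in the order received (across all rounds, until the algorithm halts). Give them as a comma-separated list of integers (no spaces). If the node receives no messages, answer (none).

Answer: 23,24,68,78,87

Derivation:
Round 1: pos1(id68) recv 78: fwd; pos2(id15) recv 68: fwd; pos3(id24) recv 15: drop; pos4(id22) recv 24: fwd; pos5(id23) recv 22: drop; pos6(id16) recv 23: fwd; pos7(id87) recv 16: drop; pos0(id78) recv 87: fwd
Round 2: pos2(id15) recv 78: fwd; pos3(id24) recv 68: fwd; pos5(id23) recv 24: fwd; pos7(id87) recv 23: drop; pos1(id68) recv 87: fwd
Round 3: pos3(id24) recv 78: fwd; pos4(id22) recv 68: fwd; pos6(id16) recv 24: fwd; pos2(id15) recv 87: fwd
Round 4: pos4(id22) recv 78: fwd; pos5(id23) recv 68: fwd; pos7(id87) recv 24: drop; pos3(id24) recv 87: fwd
Round 5: pos5(id23) recv 78: fwd; pos6(id16) recv 68: fwd; pos4(id22) recv 87: fwd
Round 6: pos6(id16) recv 78: fwd; pos7(id87) recv 68: drop; pos5(id23) recv 87: fwd
Round 7: pos7(id87) recv 78: drop; pos6(id16) recv 87: fwd
Round 8: pos7(id87) recv 87: ELECTED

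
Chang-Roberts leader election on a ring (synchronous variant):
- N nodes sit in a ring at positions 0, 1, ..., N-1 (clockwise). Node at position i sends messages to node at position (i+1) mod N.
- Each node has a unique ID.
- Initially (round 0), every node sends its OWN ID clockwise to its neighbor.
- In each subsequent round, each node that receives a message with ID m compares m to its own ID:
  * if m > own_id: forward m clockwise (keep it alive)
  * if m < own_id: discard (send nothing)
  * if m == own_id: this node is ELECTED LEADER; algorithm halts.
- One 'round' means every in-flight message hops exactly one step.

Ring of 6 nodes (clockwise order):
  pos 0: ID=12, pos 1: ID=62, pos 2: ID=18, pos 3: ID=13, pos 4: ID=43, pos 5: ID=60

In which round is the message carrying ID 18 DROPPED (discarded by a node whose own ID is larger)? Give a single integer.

Answer: 2

Derivation:
Round 1: pos1(id62) recv 12: drop; pos2(id18) recv 62: fwd; pos3(id13) recv 18: fwd; pos4(id43) recv 13: drop; pos5(id60) recv 43: drop; pos0(id12) recv 60: fwd
Round 2: pos3(id13) recv 62: fwd; pos4(id43) recv 18: drop; pos1(id62) recv 60: drop
Round 3: pos4(id43) recv 62: fwd
Round 4: pos5(id60) recv 62: fwd
Round 5: pos0(id12) recv 62: fwd
Round 6: pos1(id62) recv 62: ELECTED
Message ID 18 originates at pos 2; dropped at pos 4 in round 2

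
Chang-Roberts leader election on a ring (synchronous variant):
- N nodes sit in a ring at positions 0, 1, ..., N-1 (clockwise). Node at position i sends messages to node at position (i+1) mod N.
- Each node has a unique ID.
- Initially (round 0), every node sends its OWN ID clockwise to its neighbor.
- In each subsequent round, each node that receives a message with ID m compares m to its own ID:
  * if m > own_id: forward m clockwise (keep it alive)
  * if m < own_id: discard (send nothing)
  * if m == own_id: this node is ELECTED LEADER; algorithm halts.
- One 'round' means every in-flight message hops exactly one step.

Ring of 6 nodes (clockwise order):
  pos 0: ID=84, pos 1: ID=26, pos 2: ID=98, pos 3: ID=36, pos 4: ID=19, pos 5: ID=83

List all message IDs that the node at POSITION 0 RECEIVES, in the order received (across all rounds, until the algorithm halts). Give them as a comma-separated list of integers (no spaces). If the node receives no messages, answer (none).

Round 1: pos1(id26) recv 84: fwd; pos2(id98) recv 26: drop; pos3(id36) recv 98: fwd; pos4(id19) recv 36: fwd; pos5(id83) recv 19: drop; pos0(id84) recv 83: drop
Round 2: pos2(id98) recv 84: drop; pos4(id19) recv 98: fwd; pos5(id83) recv 36: drop
Round 3: pos5(id83) recv 98: fwd
Round 4: pos0(id84) recv 98: fwd
Round 5: pos1(id26) recv 98: fwd
Round 6: pos2(id98) recv 98: ELECTED

Answer: 83,98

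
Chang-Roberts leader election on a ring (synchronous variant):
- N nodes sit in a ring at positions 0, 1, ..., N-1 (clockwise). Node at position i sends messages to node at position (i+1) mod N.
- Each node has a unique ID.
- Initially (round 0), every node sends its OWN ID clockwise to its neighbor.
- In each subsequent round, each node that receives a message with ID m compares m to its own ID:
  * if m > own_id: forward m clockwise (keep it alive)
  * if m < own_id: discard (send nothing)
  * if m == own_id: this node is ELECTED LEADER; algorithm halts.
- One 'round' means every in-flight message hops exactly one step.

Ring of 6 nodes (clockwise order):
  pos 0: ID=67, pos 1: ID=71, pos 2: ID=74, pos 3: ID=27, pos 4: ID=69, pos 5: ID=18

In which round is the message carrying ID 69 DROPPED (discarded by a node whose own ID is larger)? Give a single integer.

Answer: 3

Derivation:
Round 1: pos1(id71) recv 67: drop; pos2(id74) recv 71: drop; pos3(id27) recv 74: fwd; pos4(id69) recv 27: drop; pos5(id18) recv 69: fwd; pos0(id67) recv 18: drop
Round 2: pos4(id69) recv 74: fwd; pos0(id67) recv 69: fwd
Round 3: pos5(id18) recv 74: fwd; pos1(id71) recv 69: drop
Round 4: pos0(id67) recv 74: fwd
Round 5: pos1(id71) recv 74: fwd
Round 6: pos2(id74) recv 74: ELECTED
Message ID 69 originates at pos 4; dropped at pos 1 in round 3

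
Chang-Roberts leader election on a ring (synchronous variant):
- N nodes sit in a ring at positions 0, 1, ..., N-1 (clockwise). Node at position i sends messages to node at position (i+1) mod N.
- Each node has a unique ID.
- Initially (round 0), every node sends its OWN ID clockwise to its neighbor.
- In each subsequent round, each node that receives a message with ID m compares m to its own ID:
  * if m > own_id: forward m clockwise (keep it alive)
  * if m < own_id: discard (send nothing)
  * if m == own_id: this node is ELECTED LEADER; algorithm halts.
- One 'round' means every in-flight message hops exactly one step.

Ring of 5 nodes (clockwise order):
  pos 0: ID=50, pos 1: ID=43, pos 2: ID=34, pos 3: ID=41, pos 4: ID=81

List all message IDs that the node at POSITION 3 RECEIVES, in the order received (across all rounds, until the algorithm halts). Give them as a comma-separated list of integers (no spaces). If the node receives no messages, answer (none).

Round 1: pos1(id43) recv 50: fwd; pos2(id34) recv 43: fwd; pos3(id41) recv 34: drop; pos4(id81) recv 41: drop; pos0(id50) recv 81: fwd
Round 2: pos2(id34) recv 50: fwd; pos3(id41) recv 43: fwd; pos1(id43) recv 81: fwd
Round 3: pos3(id41) recv 50: fwd; pos4(id81) recv 43: drop; pos2(id34) recv 81: fwd
Round 4: pos4(id81) recv 50: drop; pos3(id41) recv 81: fwd
Round 5: pos4(id81) recv 81: ELECTED

Answer: 34,43,50,81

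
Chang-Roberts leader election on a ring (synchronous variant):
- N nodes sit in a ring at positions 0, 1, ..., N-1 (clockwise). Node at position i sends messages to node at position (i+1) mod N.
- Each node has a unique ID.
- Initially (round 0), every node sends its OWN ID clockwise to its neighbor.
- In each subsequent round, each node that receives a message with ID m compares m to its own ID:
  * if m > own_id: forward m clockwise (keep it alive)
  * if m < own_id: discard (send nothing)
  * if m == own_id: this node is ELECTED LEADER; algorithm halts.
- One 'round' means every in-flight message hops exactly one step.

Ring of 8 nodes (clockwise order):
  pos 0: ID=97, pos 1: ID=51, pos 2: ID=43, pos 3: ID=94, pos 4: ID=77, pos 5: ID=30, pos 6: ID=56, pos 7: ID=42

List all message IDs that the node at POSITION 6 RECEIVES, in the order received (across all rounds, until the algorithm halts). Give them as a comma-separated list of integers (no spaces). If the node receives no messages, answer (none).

Answer: 30,77,94,97

Derivation:
Round 1: pos1(id51) recv 97: fwd; pos2(id43) recv 51: fwd; pos3(id94) recv 43: drop; pos4(id77) recv 94: fwd; pos5(id30) recv 77: fwd; pos6(id56) recv 30: drop; pos7(id42) recv 56: fwd; pos0(id97) recv 42: drop
Round 2: pos2(id43) recv 97: fwd; pos3(id94) recv 51: drop; pos5(id30) recv 94: fwd; pos6(id56) recv 77: fwd; pos0(id97) recv 56: drop
Round 3: pos3(id94) recv 97: fwd; pos6(id56) recv 94: fwd; pos7(id42) recv 77: fwd
Round 4: pos4(id77) recv 97: fwd; pos7(id42) recv 94: fwd; pos0(id97) recv 77: drop
Round 5: pos5(id30) recv 97: fwd; pos0(id97) recv 94: drop
Round 6: pos6(id56) recv 97: fwd
Round 7: pos7(id42) recv 97: fwd
Round 8: pos0(id97) recv 97: ELECTED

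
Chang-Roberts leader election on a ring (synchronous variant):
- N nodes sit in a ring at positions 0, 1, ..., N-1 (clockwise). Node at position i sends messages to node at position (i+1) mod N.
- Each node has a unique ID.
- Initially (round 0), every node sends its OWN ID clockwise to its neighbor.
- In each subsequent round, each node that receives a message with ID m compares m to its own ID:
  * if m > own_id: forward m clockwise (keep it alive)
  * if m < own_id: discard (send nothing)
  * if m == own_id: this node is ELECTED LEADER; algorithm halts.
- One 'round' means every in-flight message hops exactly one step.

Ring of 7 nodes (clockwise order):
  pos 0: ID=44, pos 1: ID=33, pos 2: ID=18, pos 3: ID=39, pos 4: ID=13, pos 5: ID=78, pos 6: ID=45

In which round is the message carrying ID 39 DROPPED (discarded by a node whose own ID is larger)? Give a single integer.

Answer: 2

Derivation:
Round 1: pos1(id33) recv 44: fwd; pos2(id18) recv 33: fwd; pos3(id39) recv 18: drop; pos4(id13) recv 39: fwd; pos5(id78) recv 13: drop; pos6(id45) recv 78: fwd; pos0(id44) recv 45: fwd
Round 2: pos2(id18) recv 44: fwd; pos3(id39) recv 33: drop; pos5(id78) recv 39: drop; pos0(id44) recv 78: fwd; pos1(id33) recv 45: fwd
Round 3: pos3(id39) recv 44: fwd; pos1(id33) recv 78: fwd; pos2(id18) recv 45: fwd
Round 4: pos4(id13) recv 44: fwd; pos2(id18) recv 78: fwd; pos3(id39) recv 45: fwd
Round 5: pos5(id78) recv 44: drop; pos3(id39) recv 78: fwd; pos4(id13) recv 45: fwd
Round 6: pos4(id13) recv 78: fwd; pos5(id78) recv 45: drop
Round 7: pos5(id78) recv 78: ELECTED
Message ID 39 originates at pos 3; dropped at pos 5 in round 2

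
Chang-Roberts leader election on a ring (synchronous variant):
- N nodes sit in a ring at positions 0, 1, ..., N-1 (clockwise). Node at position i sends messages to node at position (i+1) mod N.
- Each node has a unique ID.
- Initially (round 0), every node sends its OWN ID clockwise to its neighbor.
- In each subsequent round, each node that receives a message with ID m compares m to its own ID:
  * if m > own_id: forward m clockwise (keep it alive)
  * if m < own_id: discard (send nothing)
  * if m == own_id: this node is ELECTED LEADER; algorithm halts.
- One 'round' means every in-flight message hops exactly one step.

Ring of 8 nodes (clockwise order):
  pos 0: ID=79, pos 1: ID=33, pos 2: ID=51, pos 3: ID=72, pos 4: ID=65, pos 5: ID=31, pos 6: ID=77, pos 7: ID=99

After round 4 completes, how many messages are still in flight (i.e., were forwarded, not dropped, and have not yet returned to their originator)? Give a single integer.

Round 1: pos1(id33) recv 79: fwd; pos2(id51) recv 33: drop; pos3(id72) recv 51: drop; pos4(id65) recv 72: fwd; pos5(id31) recv 65: fwd; pos6(id77) recv 31: drop; pos7(id99) recv 77: drop; pos0(id79) recv 99: fwd
Round 2: pos2(id51) recv 79: fwd; pos5(id31) recv 72: fwd; pos6(id77) recv 65: drop; pos1(id33) recv 99: fwd
Round 3: pos3(id72) recv 79: fwd; pos6(id77) recv 72: drop; pos2(id51) recv 99: fwd
Round 4: pos4(id65) recv 79: fwd; pos3(id72) recv 99: fwd
After round 4: 2 messages still in flight

Answer: 2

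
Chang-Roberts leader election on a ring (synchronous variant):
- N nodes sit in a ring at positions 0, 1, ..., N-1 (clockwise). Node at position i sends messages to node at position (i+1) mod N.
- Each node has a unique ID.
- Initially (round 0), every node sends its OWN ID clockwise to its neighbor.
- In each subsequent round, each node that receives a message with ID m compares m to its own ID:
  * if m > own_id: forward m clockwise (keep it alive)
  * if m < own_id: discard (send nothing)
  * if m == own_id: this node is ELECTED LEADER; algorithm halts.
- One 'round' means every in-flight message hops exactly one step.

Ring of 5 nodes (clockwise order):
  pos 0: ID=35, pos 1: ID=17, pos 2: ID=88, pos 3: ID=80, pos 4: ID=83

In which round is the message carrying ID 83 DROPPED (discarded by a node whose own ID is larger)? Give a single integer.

Answer: 3

Derivation:
Round 1: pos1(id17) recv 35: fwd; pos2(id88) recv 17: drop; pos3(id80) recv 88: fwd; pos4(id83) recv 80: drop; pos0(id35) recv 83: fwd
Round 2: pos2(id88) recv 35: drop; pos4(id83) recv 88: fwd; pos1(id17) recv 83: fwd
Round 3: pos0(id35) recv 88: fwd; pos2(id88) recv 83: drop
Round 4: pos1(id17) recv 88: fwd
Round 5: pos2(id88) recv 88: ELECTED
Message ID 83 originates at pos 4; dropped at pos 2 in round 3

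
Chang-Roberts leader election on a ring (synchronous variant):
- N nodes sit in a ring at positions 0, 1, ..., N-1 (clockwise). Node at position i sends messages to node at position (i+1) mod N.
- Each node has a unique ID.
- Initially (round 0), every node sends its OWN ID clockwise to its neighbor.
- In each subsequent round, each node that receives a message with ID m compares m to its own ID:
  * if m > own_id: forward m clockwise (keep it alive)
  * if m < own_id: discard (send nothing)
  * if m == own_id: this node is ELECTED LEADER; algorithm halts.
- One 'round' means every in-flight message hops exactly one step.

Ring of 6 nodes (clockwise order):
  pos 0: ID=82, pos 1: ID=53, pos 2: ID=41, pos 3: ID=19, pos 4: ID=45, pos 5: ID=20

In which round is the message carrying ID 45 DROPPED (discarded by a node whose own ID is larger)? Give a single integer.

Round 1: pos1(id53) recv 82: fwd; pos2(id41) recv 53: fwd; pos3(id19) recv 41: fwd; pos4(id45) recv 19: drop; pos5(id20) recv 45: fwd; pos0(id82) recv 20: drop
Round 2: pos2(id41) recv 82: fwd; pos3(id19) recv 53: fwd; pos4(id45) recv 41: drop; pos0(id82) recv 45: drop
Round 3: pos3(id19) recv 82: fwd; pos4(id45) recv 53: fwd
Round 4: pos4(id45) recv 82: fwd; pos5(id20) recv 53: fwd
Round 5: pos5(id20) recv 82: fwd; pos0(id82) recv 53: drop
Round 6: pos0(id82) recv 82: ELECTED
Message ID 45 originates at pos 4; dropped at pos 0 in round 2

Answer: 2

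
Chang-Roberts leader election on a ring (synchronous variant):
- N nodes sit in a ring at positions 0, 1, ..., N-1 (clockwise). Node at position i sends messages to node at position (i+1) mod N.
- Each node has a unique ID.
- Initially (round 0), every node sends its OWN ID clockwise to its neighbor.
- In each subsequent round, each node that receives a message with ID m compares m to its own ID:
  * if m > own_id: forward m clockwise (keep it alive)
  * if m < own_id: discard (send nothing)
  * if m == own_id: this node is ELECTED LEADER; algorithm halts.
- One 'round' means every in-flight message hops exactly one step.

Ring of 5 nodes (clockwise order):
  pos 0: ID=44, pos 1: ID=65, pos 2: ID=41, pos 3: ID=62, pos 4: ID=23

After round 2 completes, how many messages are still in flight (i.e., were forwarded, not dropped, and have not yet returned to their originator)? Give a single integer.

Answer: 2

Derivation:
Round 1: pos1(id65) recv 44: drop; pos2(id41) recv 65: fwd; pos3(id62) recv 41: drop; pos4(id23) recv 62: fwd; pos0(id44) recv 23: drop
Round 2: pos3(id62) recv 65: fwd; pos0(id44) recv 62: fwd
After round 2: 2 messages still in flight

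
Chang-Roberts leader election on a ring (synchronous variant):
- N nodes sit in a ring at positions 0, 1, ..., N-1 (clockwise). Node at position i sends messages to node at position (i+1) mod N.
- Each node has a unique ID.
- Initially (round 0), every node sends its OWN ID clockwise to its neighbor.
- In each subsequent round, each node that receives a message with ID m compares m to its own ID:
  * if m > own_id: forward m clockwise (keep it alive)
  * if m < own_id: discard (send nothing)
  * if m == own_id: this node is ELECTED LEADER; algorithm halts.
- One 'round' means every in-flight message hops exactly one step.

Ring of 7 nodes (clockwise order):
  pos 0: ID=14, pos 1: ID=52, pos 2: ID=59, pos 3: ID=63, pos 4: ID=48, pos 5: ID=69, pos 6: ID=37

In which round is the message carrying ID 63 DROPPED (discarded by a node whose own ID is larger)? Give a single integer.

Answer: 2

Derivation:
Round 1: pos1(id52) recv 14: drop; pos2(id59) recv 52: drop; pos3(id63) recv 59: drop; pos4(id48) recv 63: fwd; pos5(id69) recv 48: drop; pos6(id37) recv 69: fwd; pos0(id14) recv 37: fwd
Round 2: pos5(id69) recv 63: drop; pos0(id14) recv 69: fwd; pos1(id52) recv 37: drop
Round 3: pos1(id52) recv 69: fwd
Round 4: pos2(id59) recv 69: fwd
Round 5: pos3(id63) recv 69: fwd
Round 6: pos4(id48) recv 69: fwd
Round 7: pos5(id69) recv 69: ELECTED
Message ID 63 originates at pos 3; dropped at pos 5 in round 2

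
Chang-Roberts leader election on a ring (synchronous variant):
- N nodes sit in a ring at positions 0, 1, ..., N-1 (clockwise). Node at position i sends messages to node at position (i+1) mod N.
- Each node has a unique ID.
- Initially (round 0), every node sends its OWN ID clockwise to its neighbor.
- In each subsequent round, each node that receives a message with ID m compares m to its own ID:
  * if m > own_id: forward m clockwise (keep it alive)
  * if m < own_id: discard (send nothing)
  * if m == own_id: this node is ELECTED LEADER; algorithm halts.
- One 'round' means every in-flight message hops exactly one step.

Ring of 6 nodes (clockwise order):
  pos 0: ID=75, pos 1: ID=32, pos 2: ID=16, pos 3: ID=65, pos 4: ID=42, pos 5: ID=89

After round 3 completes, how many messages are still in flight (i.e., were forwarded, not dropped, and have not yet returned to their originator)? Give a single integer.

Round 1: pos1(id32) recv 75: fwd; pos2(id16) recv 32: fwd; pos3(id65) recv 16: drop; pos4(id42) recv 65: fwd; pos5(id89) recv 42: drop; pos0(id75) recv 89: fwd
Round 2: pos2(id16) recv 75: fwd; pos3(id65) recv 32: drop; pos5(id89) recv 65: drop; pos1(id32) recv 89: fwd
Round 3: pos3(id65) recv 75: fwd; pos2(id16) recv 89: fwd
After round 3: 2 messages still in flight

Answer: 2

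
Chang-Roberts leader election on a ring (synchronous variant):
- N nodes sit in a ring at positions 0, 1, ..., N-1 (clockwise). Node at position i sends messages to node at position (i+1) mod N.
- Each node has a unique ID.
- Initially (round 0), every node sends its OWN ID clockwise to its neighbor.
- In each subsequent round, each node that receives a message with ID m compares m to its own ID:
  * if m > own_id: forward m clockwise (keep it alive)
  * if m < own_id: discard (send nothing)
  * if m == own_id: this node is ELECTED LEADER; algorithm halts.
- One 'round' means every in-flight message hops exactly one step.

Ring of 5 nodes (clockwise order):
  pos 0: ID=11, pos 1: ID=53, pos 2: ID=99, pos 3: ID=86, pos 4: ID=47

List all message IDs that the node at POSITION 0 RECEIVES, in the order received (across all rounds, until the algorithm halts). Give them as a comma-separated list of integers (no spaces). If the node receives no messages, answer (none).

Answer: 47,86,99

Derivation:
Round 1: pos1(id53) recv 11: drop; pos2(id99) recv 53: drop; pos3(id86) recv 99: fwd; pos4(id47) recv 86: fwd; pos0(id11) recv 47: fwd
Round 2: pos4(id47) recv 99: fwd; pos0(id11) recv 86: fwd; pos1(id53) recv 47: drop
Round 3: pos0(id11) recv 99: fwd; pos1(id53) recv 86: fwd
Round 4: pos1(id53) recv 99: fwd; pos2(id99) recv 86: drop
Round 5: pos2(id99) recv 99: ELECTED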